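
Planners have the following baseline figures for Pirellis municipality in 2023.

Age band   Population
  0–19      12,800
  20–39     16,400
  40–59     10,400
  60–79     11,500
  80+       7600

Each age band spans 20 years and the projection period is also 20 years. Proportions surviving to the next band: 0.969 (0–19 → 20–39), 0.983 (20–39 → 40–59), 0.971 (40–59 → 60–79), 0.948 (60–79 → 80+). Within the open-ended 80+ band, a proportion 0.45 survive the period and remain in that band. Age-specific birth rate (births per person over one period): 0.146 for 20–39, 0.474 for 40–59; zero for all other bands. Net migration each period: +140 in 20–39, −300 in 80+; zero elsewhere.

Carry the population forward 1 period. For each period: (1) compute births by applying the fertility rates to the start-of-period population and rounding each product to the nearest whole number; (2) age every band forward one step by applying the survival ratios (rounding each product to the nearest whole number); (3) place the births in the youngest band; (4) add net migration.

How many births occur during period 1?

Call the bands 1 to 5, youngest first.
After projecting period 1:
Births: 16400 × 0.146 = 2394  |  10400 × 0.474 = 4930 → total 7324
Band 2: 12800 × 0.969 = 12403
Band 3: 16400 × 0.983 = 16121
Band 4: 10400 × 0.971 = 10098
Band 5: 11500 × 0.948 + 7600 × 0.45 = 10902 + 3420 = 14322
Net migration: Band 2 + 140 → 12543; Band 5 − 300 → 14022
→ [7324, 12543, 16121, 10098, 14022]

7324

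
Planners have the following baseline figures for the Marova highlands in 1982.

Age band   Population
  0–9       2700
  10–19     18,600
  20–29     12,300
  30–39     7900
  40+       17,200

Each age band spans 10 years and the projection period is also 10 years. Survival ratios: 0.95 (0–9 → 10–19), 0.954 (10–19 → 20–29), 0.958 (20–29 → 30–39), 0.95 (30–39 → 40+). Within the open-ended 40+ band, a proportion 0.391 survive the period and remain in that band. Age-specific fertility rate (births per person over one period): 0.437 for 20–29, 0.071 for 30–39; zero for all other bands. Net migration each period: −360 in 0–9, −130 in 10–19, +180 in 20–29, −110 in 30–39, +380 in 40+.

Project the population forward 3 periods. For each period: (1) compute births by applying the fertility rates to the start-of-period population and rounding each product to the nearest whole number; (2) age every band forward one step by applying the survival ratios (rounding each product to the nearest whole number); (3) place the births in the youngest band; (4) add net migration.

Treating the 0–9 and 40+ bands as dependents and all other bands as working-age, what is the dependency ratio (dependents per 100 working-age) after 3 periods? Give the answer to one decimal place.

Call the groups 1 to 5, youngest first.
After projecting period 1:
Births: 12300 × 0.437 = 5375 ; 7900 × 0.071 = 561 → total 5936
Group 2: 2700 × 0.95 = 2565
Group 3: 18600 × 0.954 = 17744
Group 4: 12300 × 0.958 = 11783
Group 5: 7900 × 0.95 + 17200 × 0.391 = 7505 + 6725 = 14230
Net migration: Group 1 − 360 → 5576; Group 2 − 130 → 2435; Group 3 + 180 → 17924; Group 4 − 110 → 11673; Group 5 + 380 → 14610
Population now: 0–9=5576, 10–19=2435, 20–29=17924, 30–39=11673, 40+=14610
After projecting period 2:
Births: 17924 × 0.437 = 7833 ; 11673 × 0.071 = 829 → total 8662
Group 2: 5576 × 0.95 = 5297
Group 3: 2435 × 0.954 = 2323
Group 4: 17924 × 0.958 = 17171
Group 5: 11673 × 0.95 + 14610 × 0.391 = 11089 + 5713 = 16802
Net migration: Group 1 − 360 → 8302; Group 2 − 130 → 5167; Group 3 + 180 → 2503; Group 4 − 110 → 17061; Group 5 + 380 → 17182
Population now: 0–9=8302, 10–19=5167, 20–29=2503, 30–39=17061, 40+=17182
After projecting period 3:
Births: 2503 × 0.437 = 1094 ; 17061 × 0.071 = 1211 → total 2305
Group 2: 8302 × 0.95 = 7887
Group 3: 5167 × 0.954 = 4929
Group 4: 2503 × 0.958 = 2398
Group 5: 17061 × 0.95 + 17182 × 0.391 = 16208 + 6718 = 22926
Net migration: Group 1 − 360 → 1945; Group 2 − 130 → 7757; Group 3 + 180 → 5109; Group 4 − 110 → 2288; Group 5 + 380 → 23306
Population now: 0–9=1945, 10–19=7757, 20–29=5109, 30–39=2288, 40+=23306
Dependents (band 0–9 + band 40+) = 1945 + 23306 = 25251; working-age = 15154; ratio = 25251/15154 × 100 = 166.6

166.6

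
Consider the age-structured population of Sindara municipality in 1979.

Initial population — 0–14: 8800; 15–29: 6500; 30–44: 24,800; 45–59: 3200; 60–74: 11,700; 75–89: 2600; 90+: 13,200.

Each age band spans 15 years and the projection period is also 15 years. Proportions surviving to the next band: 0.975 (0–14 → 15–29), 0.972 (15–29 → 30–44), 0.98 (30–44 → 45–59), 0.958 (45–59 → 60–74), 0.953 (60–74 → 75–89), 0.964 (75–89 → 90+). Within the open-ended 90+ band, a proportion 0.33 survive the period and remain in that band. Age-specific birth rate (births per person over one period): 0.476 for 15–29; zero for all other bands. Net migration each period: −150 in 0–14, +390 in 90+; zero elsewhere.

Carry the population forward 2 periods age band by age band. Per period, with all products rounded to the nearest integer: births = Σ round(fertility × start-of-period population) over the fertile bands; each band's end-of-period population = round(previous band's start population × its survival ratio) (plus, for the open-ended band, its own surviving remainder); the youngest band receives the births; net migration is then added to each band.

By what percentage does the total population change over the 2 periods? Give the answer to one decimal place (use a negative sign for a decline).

[period 1]
Births: 6500 × 0.476 = 3094
15–29: 8800 × 0.975 = 8580
30–44: 6500 × 0.972 = 6318
45–59: 24800 × 0.98 = 24304
60–74: 3200 × 0.958 = 3066
75–89: 11700 × 0.953 = 11150
90+: 2600 × 0.964 + 13200 × 0.33 = 2506 + 4356 = 6862
Net migration: 0–14 − 150 → 2944; 90+ + 390 → 7252
Giving 2944 / 8580 / 6318 / 24304 / 3066 / 11150 / 7252.
[period 2]
Births: 8580 × 0.476 = 4084
15–29: 2944 × 0.975 = 2870
30–44: 8580 × 0.972 = 8340
45–59: 6318 × 0.98 = 6192
60–74: 24304 × 0.958 = 23283
75–89: 3066 × 0.953 = 2922
90+: 11150 × 0.964 + 7252 × 0.33 = 10749 + 2393 = 13142
Net migration: 0–14 − 150 → 3934; 90+ + 390 → 13532
Giving 3934 / 2870 / 8340 / 6192 / 23283 / 2922 / 13532.
Total: 70800 → 61073; change = -9727; percentage change = -13.7%

-13.7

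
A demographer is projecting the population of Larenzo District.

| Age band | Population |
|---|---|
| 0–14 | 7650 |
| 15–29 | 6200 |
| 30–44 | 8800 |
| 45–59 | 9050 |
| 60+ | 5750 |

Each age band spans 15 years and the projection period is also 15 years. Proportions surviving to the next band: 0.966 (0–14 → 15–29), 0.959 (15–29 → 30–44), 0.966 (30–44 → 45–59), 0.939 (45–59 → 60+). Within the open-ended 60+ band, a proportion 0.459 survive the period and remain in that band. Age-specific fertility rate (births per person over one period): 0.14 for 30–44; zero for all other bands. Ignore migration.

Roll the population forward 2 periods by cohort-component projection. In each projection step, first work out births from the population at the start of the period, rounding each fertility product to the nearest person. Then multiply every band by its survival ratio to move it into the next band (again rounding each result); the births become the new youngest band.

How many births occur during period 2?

Call the bands 1 to 5, youngest first.
After projecting period 1:
Births: 8800 * 0.14 = 1232
Band 2: 7650 * 0.966 = 7390
Band 3: 6200 * 0.959 = 5946
Band 4: 8800 * 0.966 = 8501
Band 5: 9050 * 0.939 + 5750 * 0.459 = 8498 + 2639 = 11137
Giving 1232 / 7390 / 5946 / 8501 / 11137.
After projecting period 2:
Births: 5946 * 0.14 = 832
Band 2: 1232 * 0.966 = 1190
Band 3: 7390 * 0.959 = 7087
Band 4: 5946 * 0.966 = 5744
Band 5: 8501 * 0.939 + 11137 * 0.459 = 7982 + 5112 = 13094
Giving 832 / 1190 / 7087 / 5744 / 13094.

832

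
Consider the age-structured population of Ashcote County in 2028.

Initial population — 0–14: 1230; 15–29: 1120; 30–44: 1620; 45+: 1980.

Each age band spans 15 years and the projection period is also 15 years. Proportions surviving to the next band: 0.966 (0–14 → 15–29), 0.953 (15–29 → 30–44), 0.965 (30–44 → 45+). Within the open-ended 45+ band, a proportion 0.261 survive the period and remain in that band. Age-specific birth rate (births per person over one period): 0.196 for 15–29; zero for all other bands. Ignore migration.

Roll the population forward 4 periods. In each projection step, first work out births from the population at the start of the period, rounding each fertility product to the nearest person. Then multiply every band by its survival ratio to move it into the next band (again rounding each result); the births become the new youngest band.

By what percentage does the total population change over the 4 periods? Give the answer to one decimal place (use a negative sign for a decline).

(Bands numbered youngest = 1 to oldest = 4.)
Period 1.
Births: 1120 × 0.196 = 220
Band 2: 1230 × 0.966 = 1188
Band 3: 1120 × 0.953 = 1067
Band 4: 1620 × 0.965 + 1980 × 0.261 = 1563 + 517 = 2080
End of period: [220, 1188, 1067, 2080]
Period 2.
Births: 1188 × 0.196 = 233
Band 2: 220 × 0.966 = 213
Band 3: 1188 × 0.953 = 1132
Band 4: 1067 × 0.965 + 2080 × 0.261 = 1030 + 543 = 1573
End of period: [233, 213, 1132, 1573]
Period 3.
Births: 213 × 0.196 = 42
Band 2: 233 × 0.966 = 225
Band 3: 213 × 0.953 = 203
Band 4: 1132 × 0.965 + 1573 × 0.261 = 1092 + 411 = 1503
End of period: [42, 225, 203, 1503]
Period 4.
Births: 225 × 0.196 = 44
Band 2: 42 × 0.966 = 41
Band 3: 225 × 0.953 = 214
Band 4: 203 × 0.965 + 1503 × 0.261 = 196 + 392 = 588
End of period: [44, 41, 214, 588]
Total: 5950 → 887; change = -5063; percentage change = -85.1%

-85.1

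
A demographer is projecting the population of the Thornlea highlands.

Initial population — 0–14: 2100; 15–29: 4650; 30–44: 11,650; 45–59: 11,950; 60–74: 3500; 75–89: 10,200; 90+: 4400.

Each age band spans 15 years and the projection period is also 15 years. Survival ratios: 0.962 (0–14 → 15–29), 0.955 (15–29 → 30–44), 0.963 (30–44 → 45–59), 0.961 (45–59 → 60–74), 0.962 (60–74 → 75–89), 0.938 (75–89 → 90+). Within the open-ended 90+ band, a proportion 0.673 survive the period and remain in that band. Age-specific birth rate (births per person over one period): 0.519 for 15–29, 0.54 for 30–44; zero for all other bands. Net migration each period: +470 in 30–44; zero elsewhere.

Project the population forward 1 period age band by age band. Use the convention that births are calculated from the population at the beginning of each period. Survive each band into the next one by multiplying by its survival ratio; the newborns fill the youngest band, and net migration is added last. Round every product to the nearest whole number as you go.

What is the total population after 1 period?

Call the bands 1 to 7, youngest first.
After projecting period 1:
Births: 4650 × 0.519 = 2413, 11650 × 0.54 = 6291 — total 8704
Band 2: 2100 × 0.962 = 2020
Band 3: 4650 × 0.955 = 4441
Band 4: 11650 × 0.963 = 11219
Band 5: 11950 × 0.961 = 11484
Band 6: 3500 × 0.962 = 3367
Band 7: 10200 × 0.938 + 4400 × 0.673 = 9568 + 2961 = 12529
Net migration: Band 3 + 470 → 4911
→ [8704, 2020, 4911, 11219, 11484, 3367, 12529]
Total after period 1: 8704 + 2020 + 4911 + 11219 + 11484 + 3367 + 12529 = 54234

54234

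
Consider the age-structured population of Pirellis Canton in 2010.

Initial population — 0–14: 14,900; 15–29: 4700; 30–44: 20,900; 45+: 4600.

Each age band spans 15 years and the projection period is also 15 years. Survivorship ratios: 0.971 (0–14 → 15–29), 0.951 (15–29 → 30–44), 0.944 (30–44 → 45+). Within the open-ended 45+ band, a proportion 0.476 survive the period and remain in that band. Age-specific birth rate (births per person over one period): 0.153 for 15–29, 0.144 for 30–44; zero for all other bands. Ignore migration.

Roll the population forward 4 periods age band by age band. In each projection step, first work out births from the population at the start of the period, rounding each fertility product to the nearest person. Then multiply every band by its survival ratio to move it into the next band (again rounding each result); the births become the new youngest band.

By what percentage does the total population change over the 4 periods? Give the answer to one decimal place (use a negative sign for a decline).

Numbering the bands 1..4 from youngest to oldest:
— Period 1 —
Births: 4700 × 0.153 = 719  |  20900 × 0.144 = 3010 — total 3729
Band 2: 14900 × 0.971 = 14468
Band 3: 4700 × 0.951 = 4470
Band 4: 20900 × 0.944 + 4600 × 0.476 = 19730 + 2190 = 21920
End of period: [3729, 14468, 4470, 21920]
— Period 2 —
Births: 14468 × 0.153 = 2214  |  4470 × 0.144 = 644 — total 2858
Band 2: 3729 × 0.971 = 3621
Band 3: 14468 × 0.951 = 13759
Band 4: 4470 × 0.944 + 21920 × 0.476 = 4220 + 10434 = 14654
End of period: [2858, 3621, 13759, 14654]
— Period 3 —
Births: 3621 × 0.153 = 554  |  13759 × 0.144 = 1981 — total 2535
Band 2: 2858 × 0.971 = 2775
Band 3: 3621 × 0.951 = 3444
Band 4: 13759 × 0.944 + 14654 × 0.476 = 12988 + 6975 = 19963
End of period: [2535, 2775, 3444, 19963]
— Period 4 —
Births: 2775 × 0.153 = 425  |  3444 × 0.144 = 496 — total 921
Band 2: 2535 × 0.971 = 2461
Band 3: 2775 × 0.951 = 2639
Band 4: 3444 × 0.944 + 19963 × 0.476 = 3251 + 9502 = 12753
End of period: [921, 2461, 2639, 12753]
Total: 45100 → 18774; change = -26326; percentage change = -58.4%

-58.4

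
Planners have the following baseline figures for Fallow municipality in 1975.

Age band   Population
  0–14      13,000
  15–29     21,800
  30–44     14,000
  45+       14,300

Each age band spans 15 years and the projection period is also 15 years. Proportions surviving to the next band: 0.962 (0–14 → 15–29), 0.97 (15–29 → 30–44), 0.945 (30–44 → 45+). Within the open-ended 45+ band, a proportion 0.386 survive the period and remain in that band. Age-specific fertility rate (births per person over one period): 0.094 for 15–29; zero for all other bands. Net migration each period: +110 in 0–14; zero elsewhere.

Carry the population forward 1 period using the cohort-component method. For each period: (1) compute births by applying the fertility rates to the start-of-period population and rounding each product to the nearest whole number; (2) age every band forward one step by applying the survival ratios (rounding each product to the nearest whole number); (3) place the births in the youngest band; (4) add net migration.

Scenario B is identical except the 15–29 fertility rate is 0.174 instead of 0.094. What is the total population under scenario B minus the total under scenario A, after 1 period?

Let group 1 be 0–14 through group 4 = 45+.
— Period 1 —
Births: 21800 × 0.094 = 2049
Group 2: 13000 × 0.962 = 12506
Group 3: 21800 × 0.97 = 21146
Group 4: 14000 × 0.945 + 14300 × 0.386 = 13230 + 5520 = 18750
Net migration: Group 1 + 110 → 2159
Population now: 0–14=2159, 15–29=12506, 30–44=21146, 45+=18750
Scenario A total after 1 period: 54561
Scenario B projection —
— Period 1 —
Births: 21800 × 0.174 = 3793
Group 2: 13000 × 0.962 = 12506
Group 3: 21800 × 0.97 = 21146
Group 4: 14000 × 0.945 + 14300 × 0.386 = 13230 + 5520 = 18750
Net migration: Group 1 + 110 → 3903
Population now: 0–14=3903, 15–29=12506, 30–44=21146, 45+=18750
Scenario B total after 1 period: 56305
Difference B − A = 56305 − 54561 = 1744

1744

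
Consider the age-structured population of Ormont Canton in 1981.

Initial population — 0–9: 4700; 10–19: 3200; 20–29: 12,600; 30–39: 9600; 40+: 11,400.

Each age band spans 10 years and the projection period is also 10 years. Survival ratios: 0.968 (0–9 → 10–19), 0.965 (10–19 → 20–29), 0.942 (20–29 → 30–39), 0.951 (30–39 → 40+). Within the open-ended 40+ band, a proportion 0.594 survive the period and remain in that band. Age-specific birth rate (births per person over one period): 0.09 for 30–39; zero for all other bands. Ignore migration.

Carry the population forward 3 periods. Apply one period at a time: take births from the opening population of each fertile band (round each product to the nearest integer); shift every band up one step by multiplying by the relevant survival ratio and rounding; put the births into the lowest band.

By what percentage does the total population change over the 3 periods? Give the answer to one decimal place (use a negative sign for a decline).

-48.6

Numbering the bands 1..5 from youngest to oldest:
Period 1:
Births: 9600 * 0.09 = 864
Band 2: 4700 * 0.968 = 4550
Band 3: 3200 * 0.965 = 3088
Band 4: 12600 * 0.942 = 11869
Band 5: 9600 * 0.951 + 11400 * 0.594 = 9130 + 6772 = 15902
End of period: [864, 4550, 3088, 11869, 15902]
Period 2:
Births: 11869 * 0.09 = 1068
Band 2: 864 * 0.968 = 836
Band 3: 4550 * 0.965 = 4391
Band 4: 3088 * 0.942 = 2909
Band 5: 11869 * 0.951 + 15902 * 0.594 = 11287 + 9446 = 20733
End of period: [1068, 836, 4391, 2909, 20733]
Period 3:
Births: 2909 * 0.09 = 262
Band 2: 1068 * 0.968 = 1034
Band 3: 836 * 0.965 = 807
Band 4: 4391 * 0.942 = 4136
Band 5: 2909 * 0.951 + 20733 * 0.594 = 2766 + 12315 = 15081
End of period: [262, 1034, 807, 4136, 15081]
Total: 41500 → 21320; change = -20180; percentage change = -48.6%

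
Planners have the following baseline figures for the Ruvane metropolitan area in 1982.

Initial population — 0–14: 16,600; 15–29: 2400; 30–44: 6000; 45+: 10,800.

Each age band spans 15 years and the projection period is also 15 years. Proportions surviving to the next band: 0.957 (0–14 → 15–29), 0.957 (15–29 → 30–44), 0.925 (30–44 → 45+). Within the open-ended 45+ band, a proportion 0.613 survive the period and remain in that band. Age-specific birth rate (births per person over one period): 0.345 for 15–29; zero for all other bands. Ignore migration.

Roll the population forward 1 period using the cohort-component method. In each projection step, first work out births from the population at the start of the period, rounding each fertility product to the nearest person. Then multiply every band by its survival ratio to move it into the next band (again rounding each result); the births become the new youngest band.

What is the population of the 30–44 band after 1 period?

2297

[period 1]
Births: 2400 × 0.345 = 828
15–29: 16600 × 0.957 = 15886
30–44: 2400 × 0.957 = 2297
45+: 6000 × 0.925 + 10800 × 0.613 = 5550 + 6620 = 12170
End of period: [828, 15886, 2297, 12170]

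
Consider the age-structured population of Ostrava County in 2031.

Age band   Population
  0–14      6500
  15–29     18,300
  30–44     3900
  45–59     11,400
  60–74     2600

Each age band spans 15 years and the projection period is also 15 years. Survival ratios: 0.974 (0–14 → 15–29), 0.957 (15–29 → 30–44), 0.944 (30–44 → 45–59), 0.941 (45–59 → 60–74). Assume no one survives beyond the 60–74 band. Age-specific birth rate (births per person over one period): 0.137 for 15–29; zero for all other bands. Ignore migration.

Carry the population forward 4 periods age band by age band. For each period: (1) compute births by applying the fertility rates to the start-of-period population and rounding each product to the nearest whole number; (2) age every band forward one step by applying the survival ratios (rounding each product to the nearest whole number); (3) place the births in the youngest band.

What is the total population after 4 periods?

Period 1.
Births: 18300 * 0.137 = 2507
15–29: 6500 * 0.974 = 6331
30–44: 18300 * 0.957 = 17513
45–59: 3900 * 0.944 = 3682
60–74: 11400 * 0.941 = 10727
Population now: 0–14=2507, 15–29=6331, 30–44=17513, 45–59=3682, 60–74=10727
Period 2.
Births: 6331 * 0.137 = 867
15–29: 2507 * 0.974 = 2442
30–44: 6331 * 0.957 = 6059
45–59: 17513 * 0.944 = 16532
60–74: 3682 * 0.941 = 3465
Population now: 0–14=867, 15–29=2442, 30–44=6059, 45–59=16532, 60–74=3465
Period 3.
Births: 2442 * 0.137 = 335
15–29: 867 * 0.974 = 844
30–44: 2442 * 0.957 = 2337
45–59: 6059 * 0.944 = 5720
60–74: 16532 * 0.941 = 15557
Population now: 0–14=335, 15–29=844, 30–44=2337, 45–59=5720, 60–74=15557
Period 4.
Births: 844 * 0.137 = 116
15–29: 335 * 0.974 = 326
30–44: 844 * 0.957 = 808
45–59: 2337 * 0.944 = 2206
60–74: 5720 * 0.941 = 5383
Population now: 0–14=116, 15–29=326, 30–44=808, 45–59=2206, 60–74=5383
Total after period 4: 116 + 326 + 808 + 2206 + 5383 = 8839

8839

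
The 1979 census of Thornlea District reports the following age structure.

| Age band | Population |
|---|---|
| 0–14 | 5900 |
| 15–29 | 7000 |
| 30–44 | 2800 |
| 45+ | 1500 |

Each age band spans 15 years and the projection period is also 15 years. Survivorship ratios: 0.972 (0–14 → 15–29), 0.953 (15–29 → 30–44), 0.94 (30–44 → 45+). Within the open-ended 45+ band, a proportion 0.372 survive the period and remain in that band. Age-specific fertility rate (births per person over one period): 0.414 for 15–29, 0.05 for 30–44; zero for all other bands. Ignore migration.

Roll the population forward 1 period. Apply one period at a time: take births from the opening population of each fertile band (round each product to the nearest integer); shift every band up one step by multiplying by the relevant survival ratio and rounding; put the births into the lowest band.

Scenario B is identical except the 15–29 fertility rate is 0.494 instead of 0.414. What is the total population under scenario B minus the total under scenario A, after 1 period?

560

After projecting period 1:
Births: 7000 * 0.414 = 2898, 2800 * 0.05 = 140 ⇒ total 3038
15–29: 5900 * 0.972 = 5735
30–44: 7000 * 0.953 = 6671
45+: 2800 * 0.94 + 1500 * 0.372 = 2632 + 558 = 3190
End of period: [3038, 5735, 6671, 3190]
Scenario A total after 1 period: 18634
Scenario B projection —
After projecting period 1:
Births: 7000 * 0.494 = 3458, 2800 * 0.05 = 140 ⇒ total 3598
15–29: 5900 * 0.972 = 5735
30–44: 7000 * 0.953 = 6671
45+: 2800 * 0.94 + 1500 * 0.372 = 2632 + 558 = 3190
End of period: [3598, 5735, 6671, 3190]
Scenario B total after 1 period: 19194
Difference B − A = 19194 − 18634 = 560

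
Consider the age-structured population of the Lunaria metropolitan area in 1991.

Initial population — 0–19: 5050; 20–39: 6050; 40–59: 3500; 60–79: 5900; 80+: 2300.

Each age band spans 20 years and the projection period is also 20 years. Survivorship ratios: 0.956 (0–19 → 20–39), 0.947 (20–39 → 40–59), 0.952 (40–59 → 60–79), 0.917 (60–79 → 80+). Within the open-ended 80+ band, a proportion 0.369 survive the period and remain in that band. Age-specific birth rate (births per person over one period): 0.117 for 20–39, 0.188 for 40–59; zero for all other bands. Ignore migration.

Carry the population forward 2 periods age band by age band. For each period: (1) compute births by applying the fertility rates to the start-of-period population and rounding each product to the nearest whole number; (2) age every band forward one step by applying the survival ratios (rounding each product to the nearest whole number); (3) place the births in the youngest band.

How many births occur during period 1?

1366

Period 1:
Births: 6050 * 0.117 = 708  |  3500 * 0.188 = 658 ⇒ total 1366
20–39: 5050 * 0.956 = 4828
40–59: 6050 * 0.947 = 5729
60–79: 3500 * 0.952 = 3332
80+: 5900 * 0.917 + 2300 * 0.369 = 5410 + 849 = 6259
Population now: 0–19=1366, 20–39=4828, 40–59=5729, 60–79=3332, 80+=6259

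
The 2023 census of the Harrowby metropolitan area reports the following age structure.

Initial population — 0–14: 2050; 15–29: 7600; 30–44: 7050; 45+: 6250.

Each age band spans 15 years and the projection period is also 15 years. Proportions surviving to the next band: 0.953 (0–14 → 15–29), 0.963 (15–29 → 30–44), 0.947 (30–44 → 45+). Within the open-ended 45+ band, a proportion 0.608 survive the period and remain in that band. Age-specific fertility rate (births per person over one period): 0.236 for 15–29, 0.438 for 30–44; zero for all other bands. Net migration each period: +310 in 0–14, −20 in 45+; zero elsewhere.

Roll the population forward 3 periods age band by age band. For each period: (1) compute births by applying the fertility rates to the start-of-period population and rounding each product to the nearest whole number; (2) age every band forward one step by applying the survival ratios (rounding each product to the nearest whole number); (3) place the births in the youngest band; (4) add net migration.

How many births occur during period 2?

(Bands numbered youngest = 1 to oldest = 4.)
Period 1.
Births: 7600 × 0.236 = 1794, 7050 × 0.438 = 3088 ⇒ total 4882
Band 2: 2050 × 0.953 = 1954
Band 3: 7600 × 0.963 = 7319
Band 4: 7050 × 0.947 + 6250 × 0.608 = 6676 + 3800 = 10476
Net migration: Band 1 + 310 → 5192; Band 4 − 20 → 10456
→ [5192, 1954, 7319, 10456]
Period 2.
Births: 1954 × 0.236 = 461, 7319 × 0.438 = 3206 ⇒ total 3667
Band 2: 5192 × 0.953 = 4948
Band 3: 1954 × 0.963 = 1882
Band 4: 7319 × 0.947 + 10456 × 0.608 = 6931 + 6357 = 13288
Net migration: Band 1 + 310 → 3977; Band 4 − 20 → 13268
→ [3977, 4948, 1882, 13268]

3667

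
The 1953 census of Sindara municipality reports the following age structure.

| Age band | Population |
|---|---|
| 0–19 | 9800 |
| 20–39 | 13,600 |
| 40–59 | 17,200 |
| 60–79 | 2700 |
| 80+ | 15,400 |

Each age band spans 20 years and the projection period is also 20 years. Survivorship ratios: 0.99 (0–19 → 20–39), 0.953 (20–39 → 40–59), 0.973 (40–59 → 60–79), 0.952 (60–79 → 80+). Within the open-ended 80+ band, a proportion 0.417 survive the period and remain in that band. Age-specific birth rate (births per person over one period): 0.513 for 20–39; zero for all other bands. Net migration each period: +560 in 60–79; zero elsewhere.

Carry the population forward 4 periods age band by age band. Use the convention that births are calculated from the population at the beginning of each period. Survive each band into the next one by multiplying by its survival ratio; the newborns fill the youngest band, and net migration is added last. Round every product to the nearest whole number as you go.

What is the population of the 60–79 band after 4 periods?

[period 1]
Births: 13600 * 0.513 = 6977
20–39: 9800 * 0.99 = 9702
40–59: 13600 * 0.953 = 12961
60–79: 17200 * 0.973 = 16736
80+: 2700 * 0.952 + 15400 * 0.417 = 2570 + 6422 = 8992
Net migration: 60–79 + 560 → 17296
→ [6977, 9702, 12961, 17296, 8992]
[period 2]
Births: 9702 * 0.513 = 4977
20–39: 6977 * 0.99 = 6907
40–59: 9702 * 0.953 = 9246
60–79: 12961 * 0.973 = 12611
80+: 17296 * 0.952 + 8992 * 0.417 = 16466 + 3750 = 20216
Net migration: 60–79 + 560 → 13171
→ [4977, 6907, 9246, 13171, 20216]
[period 3]
Births: 6907 * 0.513 = 3543
20–39: 4977 * 0.99 = 4927
40–59: 6907 * 0.953 = 6582
60–79: 9246 * 0.973 = 8996
80+: 13171 * 0.952 + 20216 * 0.417 = 12539 + 8430 = 20969
Net migration: 60–79 + 560 → 9556
→ [3543, 4927, 6582, 9556, 20969]
[period 4]
Births: 4927 * 0.513 = 2528
20–39: 3543 * 0.99 = 3508
40–59: 4927 * 0.953 = 4695
60–79: 6582 * 0.973 = 6404
80+: 9556 * 0.952 + 20969 * 0.417 = 9097 + 8744 = 17841
Net migration: 60–79 + 560 → 6964
→ [2528, 3508, 4695, 6964, 17841]

6964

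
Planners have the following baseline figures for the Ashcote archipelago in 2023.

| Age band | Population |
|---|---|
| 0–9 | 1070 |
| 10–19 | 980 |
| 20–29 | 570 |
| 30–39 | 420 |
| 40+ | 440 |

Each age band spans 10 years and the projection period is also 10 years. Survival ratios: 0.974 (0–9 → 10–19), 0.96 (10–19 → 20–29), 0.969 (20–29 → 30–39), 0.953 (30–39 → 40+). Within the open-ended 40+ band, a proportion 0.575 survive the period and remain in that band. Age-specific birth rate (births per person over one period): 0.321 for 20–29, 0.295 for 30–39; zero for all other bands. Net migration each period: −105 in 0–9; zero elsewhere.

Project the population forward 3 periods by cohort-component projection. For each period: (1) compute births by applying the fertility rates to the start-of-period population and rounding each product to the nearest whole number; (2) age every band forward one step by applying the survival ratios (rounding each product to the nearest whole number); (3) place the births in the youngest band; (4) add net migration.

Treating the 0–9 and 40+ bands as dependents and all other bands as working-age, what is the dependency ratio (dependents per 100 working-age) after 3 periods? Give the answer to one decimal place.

124.1

Let group 1 be 0–9 through group 5 = 40+.
Period 1.
Births: 570 × 0.321 = 183 ; 420 × 0.295 = 124 — total 307
Group 2: 1070 × 0.974 = 1042
Group 3: 980 × 0.96 = 941
Group 4: 570 × 0.969 = 552
Group 5: 420 × 0.953 + 440 × 0.575 = 400 + 253 = 653
Net migration: Group 1 − 105 → 202
Giving 202 / 1042 / 941 / 552 / 653.
Period 2.
Births: 941 × 0.321 = 302 ; 552 × 0.295 = 163 — total 465
Group 2: 202 × 0.974 = 197
Group 3: 1042 × 0.96 = 1000
Group 4: 941 × 0.969 = 912
Group 5: 552 × 0.953 + 653 × 0.575 = 526 + 375 = 901
Net migration: Group 1 − 105 → 360
Giving 360 / 197 / 1000 / 912 / 901.
Period 3.
Births: 1000 × 0.321 = 321 ; 912 × 0.295 = 269 — total 590
Group 2: 360 × 0.974 = 351
Group 3: 197 × 0.96 = 189
Group 4: 1000 × 0.969 = 969
Group 5: 912 × 0.953 + 901 × 0.575 = 869 + 518 = 1387
Net migration: Group 1 − 105 → 485
Giving 485 / 351 / 189 / 969 / 1387.
Dependents (band 0–9 + band 40+) = 485 + 1387 = 1872; working-age = 1509; ratio = 1872/1509 × 100 = 124.1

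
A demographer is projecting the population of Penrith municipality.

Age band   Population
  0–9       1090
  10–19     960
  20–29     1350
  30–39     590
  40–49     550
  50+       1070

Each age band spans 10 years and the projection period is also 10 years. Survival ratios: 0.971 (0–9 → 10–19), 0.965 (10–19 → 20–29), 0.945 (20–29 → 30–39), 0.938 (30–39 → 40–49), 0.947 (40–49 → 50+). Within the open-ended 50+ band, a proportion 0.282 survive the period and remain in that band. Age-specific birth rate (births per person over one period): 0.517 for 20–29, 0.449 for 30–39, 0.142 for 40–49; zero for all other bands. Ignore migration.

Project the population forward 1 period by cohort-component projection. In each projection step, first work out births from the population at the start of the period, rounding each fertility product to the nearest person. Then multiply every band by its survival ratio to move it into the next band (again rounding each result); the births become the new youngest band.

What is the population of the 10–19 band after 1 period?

Let band 1 be 0–9 through band 6 = 50+.
[period 1]
Births: 1350 * 0.517 = 698  |  590 * 0.449 = 265  |  550 * 0.142 = 78 → total 1041
Band 2: 1090 * 0.971 = 1058
Band 3: 960 * 0.965 = 926
Band 4: 1350 * 0.945 = 1276
Band 5: 590 * 0.938 = 553
Band 6: 550 * 0.947 + 1070 * 0.282 = 521 + 302 = 823
→ [1041, 1058, 926, 1276, 553, 823]

1058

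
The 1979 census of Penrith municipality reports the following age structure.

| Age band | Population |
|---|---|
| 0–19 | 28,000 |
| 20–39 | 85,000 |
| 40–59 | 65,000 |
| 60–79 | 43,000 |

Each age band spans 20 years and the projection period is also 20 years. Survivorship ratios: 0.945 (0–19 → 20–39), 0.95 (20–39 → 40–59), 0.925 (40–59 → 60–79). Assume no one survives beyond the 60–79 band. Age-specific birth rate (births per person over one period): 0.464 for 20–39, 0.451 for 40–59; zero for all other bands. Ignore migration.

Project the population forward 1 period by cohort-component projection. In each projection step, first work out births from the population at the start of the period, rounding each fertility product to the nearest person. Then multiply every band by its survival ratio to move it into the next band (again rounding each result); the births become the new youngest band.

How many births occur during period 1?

68755

(Bands numbered youngest = 1 to oldest = 4.)
— Period 1 —
Births: 85000 × 0.464 = 39440  |  65000 × 0.451 = 29315 → 68755
Band 2: 28000 × 0.945 = 26460
Band 3: 85000 × 0.95 = 80750
Band 4: 65000 × 0.925 = 60125
→ [68755, 26460, 80750, 60125]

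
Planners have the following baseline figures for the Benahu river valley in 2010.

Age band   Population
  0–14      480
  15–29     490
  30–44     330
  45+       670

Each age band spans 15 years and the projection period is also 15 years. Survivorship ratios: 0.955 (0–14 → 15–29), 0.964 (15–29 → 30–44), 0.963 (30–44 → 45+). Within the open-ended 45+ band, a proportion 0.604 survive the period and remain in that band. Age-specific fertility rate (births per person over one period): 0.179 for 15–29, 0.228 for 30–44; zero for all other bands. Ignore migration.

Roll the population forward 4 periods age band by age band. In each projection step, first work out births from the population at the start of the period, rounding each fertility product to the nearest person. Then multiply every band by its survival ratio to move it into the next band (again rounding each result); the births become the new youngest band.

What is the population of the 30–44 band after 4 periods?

(Bands numbered youngest = 1 to oldest = 4.)
Period 1.
Births: 490 * 0.179 = 88  |  330 * 0.228 = 75 ⇒ total 163
Band 2: 480 * 0.955 = 458
Band 3: 490 * 0.964 = 472
Band 4: 330 * 0.963 + 670 * 0.604 = 318 + 405 = 723
→ [163, 458, 472, 723]
Period 2.
Births: 458 * 0.179 = 82  |  472 * 0.228 = 108 ⇒ total 190
Band 2: 163 * 0.955 = 156
Band 3: 458 * 0.964 = 442
Band 4: 472 * 0.963 + 723 * 0.604 = 455 + 437 = 892
→ [190, 156, 442, 892]
Period 3.
Births: 156 * 0.179 = 28  |  442 * 0.228 = 101 ⇒ total 129
Band 2: 190 * 0.955 = 181
Band 3: 156 * 0.964 = 150
Band 4: 442 * 0.963 + 892 * 0.604 = 426 + 539 = 965
→ [129, 181, 150, 965]
Period 4.
Births: 181 * 0.179 = 32  |  150 * 0.228 = 34 ⇒ total 66
Band 2: 129 * 0.955 = 123
Band 3: 181 * 0.964 = 174
Band 4: 150 * 0.963 + 965 * 0.604 = 144 + 583 = 727
→ [66, 123, 174, 727]

174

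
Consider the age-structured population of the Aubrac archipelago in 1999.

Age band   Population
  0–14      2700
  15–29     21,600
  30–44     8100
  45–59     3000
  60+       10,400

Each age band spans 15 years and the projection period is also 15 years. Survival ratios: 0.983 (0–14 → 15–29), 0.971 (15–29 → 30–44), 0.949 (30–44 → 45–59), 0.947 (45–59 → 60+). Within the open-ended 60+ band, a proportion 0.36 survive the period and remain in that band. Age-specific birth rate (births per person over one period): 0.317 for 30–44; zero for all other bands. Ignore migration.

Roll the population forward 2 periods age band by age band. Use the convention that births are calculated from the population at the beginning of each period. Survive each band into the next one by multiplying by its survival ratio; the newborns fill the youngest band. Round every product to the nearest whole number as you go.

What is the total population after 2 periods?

41305

Period 1:
Births: 8100 × 0.317 = 2568
15–29: 2700 × 0.983 = 2654
30–44: 21600 × 0.971 = 20974
45–59: 8100 × 0.949 = 7687
60+: 3000 × 0.947 + 10400 × 0.36 = 2841 + 3744 = 6585
Giving 2568 / 2654 / 20974 / 7687 / 6585.
Period 2:
Births: 20974 × 0.317 = 6649
15–29: 2568 × 0.983 = 2524
30–44: 2654 × 0.971 = 2577
45–59: 20974 × 0.949 = 19904
60+: 7687 × 0.947 + 6585 × 0.36 = 7280 + 2371 = 9651
Giving 6649 / 2524 / 2577 / 19904 / 9651.
Total after period 2: 6649 + 2524 + 2577 + 19904 + 9651 = 41305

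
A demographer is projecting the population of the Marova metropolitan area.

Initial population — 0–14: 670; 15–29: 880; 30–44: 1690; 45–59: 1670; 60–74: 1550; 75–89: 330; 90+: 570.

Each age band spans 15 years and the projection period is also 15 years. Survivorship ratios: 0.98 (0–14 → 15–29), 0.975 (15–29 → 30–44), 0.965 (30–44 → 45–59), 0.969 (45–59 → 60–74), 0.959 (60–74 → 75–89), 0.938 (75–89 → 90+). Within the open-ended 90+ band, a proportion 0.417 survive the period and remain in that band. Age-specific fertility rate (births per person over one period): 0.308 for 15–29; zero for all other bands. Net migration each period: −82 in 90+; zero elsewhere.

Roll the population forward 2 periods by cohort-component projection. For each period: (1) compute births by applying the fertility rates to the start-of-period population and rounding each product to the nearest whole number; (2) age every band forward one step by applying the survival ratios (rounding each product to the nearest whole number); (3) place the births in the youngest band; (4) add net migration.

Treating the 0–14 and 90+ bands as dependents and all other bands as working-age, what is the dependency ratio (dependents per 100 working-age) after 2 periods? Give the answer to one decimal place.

35.1

[period 1]
Births: 880 × 0.308 = 271
15–29: 670 × 0.98 = 657
30–44: 880 × 0.975 = 858
45–59: 1690 × 0.965 = 1631
60–74: 1670 × 0.969 = 1618
75–89: 1550 × 0.959 = 1486
90+: 330 × 0.938 + 570 × 0.417 = 310 + 238 = 548
Net migration: 90+ − 82 → 466
Population now: 0–14=271, 15–29=657, 30–44=858, 45–59=1631, 60–74=1618, 75–89=1486, 90+=466
[period 2]
Births: 657 × 0.308 = 202
15–29: 271 × 0.98 = 266
30–44: 657 × 0.975 = 641
45–59: 858 × 0.965 = 828
60–74: 1631 × 0.969 = 1580
75–89: 1618 × 0.959 = 1552
90+: 1486 × 0.938 + 466 × 0.417 = 1394 + 194 = 1588
Net migration: 90+ − 82 → 1506
Population now: 0–14=202, 15–29=266, 30–44=641, 45–59=828, 60–74=1580, 75–89=1552, 90+=1506
Dependents (band 0–14 + band 90+) = 202 + 1506 = 1708; working-age = 4867; ratio = 1708/4867 × 100 = 35.1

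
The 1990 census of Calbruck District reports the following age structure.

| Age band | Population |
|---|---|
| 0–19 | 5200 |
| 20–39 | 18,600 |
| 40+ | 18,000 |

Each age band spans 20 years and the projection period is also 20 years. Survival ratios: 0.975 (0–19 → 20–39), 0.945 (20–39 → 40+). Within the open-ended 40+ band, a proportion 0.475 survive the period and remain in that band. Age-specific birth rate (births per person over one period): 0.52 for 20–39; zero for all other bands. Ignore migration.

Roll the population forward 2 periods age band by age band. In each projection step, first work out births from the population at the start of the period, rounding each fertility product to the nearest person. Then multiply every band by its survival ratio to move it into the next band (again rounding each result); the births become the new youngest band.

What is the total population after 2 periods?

29267

Call the bands 1 to 3, youngest first.
Period 1:
Births: 18600 * 0.52 = 9672
Band 2: 5200 * 0.975 = 5070
Band 3: 18600 * 0.945 + 18000 * 0.475 = 17577 + 8550 = 26127
End of period: [9672, 5070, 26127]
Period 2:
Births: 5070 * 0.52 = 2636
Band 2: 9672 * 0.975 = 9430
Band 3: 5070 * 0.945 + 26127 * 0.475 = 4791 + 12410 = 17201
End of period: [2636, 9430, 17201]
Total after period 2: 2636 + 9430 + 17201 = 29267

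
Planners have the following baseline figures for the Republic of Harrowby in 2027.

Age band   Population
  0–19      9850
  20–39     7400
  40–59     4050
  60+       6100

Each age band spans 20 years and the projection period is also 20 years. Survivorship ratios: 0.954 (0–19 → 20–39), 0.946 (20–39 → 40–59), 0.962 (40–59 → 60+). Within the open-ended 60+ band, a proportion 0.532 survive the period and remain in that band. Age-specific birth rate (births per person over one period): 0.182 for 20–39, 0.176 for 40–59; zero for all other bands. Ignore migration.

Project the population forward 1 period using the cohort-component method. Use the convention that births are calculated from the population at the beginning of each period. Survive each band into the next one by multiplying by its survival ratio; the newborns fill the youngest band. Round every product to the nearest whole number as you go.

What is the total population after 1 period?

Call the groups 1 to 4, youngest first.
[period 1]
Births: 7400 × 0.182 = 1347 ; 4050 × 0.176 = 713 — total 2060
Group 2: 9850 × 0.954 = 9397
Group 3: 7400 × 0.946 = 7000
Group 4: 4050 × 0.962 + 6100 × 0.532 = 3896 + 3245 = 7141
Population now: 0–19=2060, 20–39=9397, 40–59=7000, 60+=7141
Total after period 1: 2060 + 9397 + 7000 + 7141 = 25598

25598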